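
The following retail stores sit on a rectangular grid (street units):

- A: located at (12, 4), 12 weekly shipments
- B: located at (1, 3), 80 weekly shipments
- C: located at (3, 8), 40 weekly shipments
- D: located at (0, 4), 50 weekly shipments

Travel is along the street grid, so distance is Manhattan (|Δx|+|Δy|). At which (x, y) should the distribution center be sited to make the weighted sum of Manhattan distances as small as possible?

Manhattan distance separates: Σwᵢ(|x−xᵢ|+|y−yᵢ|) = Σwᵢ|x−xᵢ| + Σwᵢ|y−yᵢ|, so x and y are optimised independently as 1-D weighted medians.
Total weight W = 182; half = 91.
x-coordinate, sorted with cumulative weight:
  x=0 (D, w=50) cum 50
  x=1 (B, w=80) cum 130  ← median
  x=3 (C, w=40) cum 170
  x=12 (A, w=12) cum 182
⇒ x* = 1
y-coordinate, sorted with cumulative weight:
  y=3 (B, w=80) cum 80
  y=4 (A, w=12) cum 92  ← median
  y=4 (D, w=50) cum 142
  y=8 (C, w=40) cum 182
⇒ y* = 4

(1, 4)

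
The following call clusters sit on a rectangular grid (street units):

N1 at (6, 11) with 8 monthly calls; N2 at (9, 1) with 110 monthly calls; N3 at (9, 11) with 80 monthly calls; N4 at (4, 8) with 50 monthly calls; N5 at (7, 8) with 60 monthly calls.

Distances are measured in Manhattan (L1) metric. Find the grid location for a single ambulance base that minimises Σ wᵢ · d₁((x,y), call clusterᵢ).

(9, 8)

Manhattan distance separates: Σwᵢ(|x−xᵢ|+|y−yᵢ|) = Σwᵢ|x−xᵢ| + Σwᵢ|y−yᵢ|, so x and y are optimised independently as 1-D weighted medians.
Total weight W = 308; half = 154.
x-coordinate, sorted with cumulative weight:
  x=4 (N4, w=50) cum 50
  x=6 (N1, w=8) cum 58
  x=7 (N5, w=60) cum 118
  x=9 (N2, w=110) cum 228  ← median
  x=9 (N3, w=80) cum 308
⇒ x* = 9
y-coordinate, sorted with cumulative weight:
  y=1 (N2, w=110) cum 110
  y=8 (N4, w=50) cum 160  ← median
  y=8 (N5, w=60) cum 220
  y=11 (N1, w=8) cum 228
  y=11 (N3, w=80) cum 308
⇒ y* = 8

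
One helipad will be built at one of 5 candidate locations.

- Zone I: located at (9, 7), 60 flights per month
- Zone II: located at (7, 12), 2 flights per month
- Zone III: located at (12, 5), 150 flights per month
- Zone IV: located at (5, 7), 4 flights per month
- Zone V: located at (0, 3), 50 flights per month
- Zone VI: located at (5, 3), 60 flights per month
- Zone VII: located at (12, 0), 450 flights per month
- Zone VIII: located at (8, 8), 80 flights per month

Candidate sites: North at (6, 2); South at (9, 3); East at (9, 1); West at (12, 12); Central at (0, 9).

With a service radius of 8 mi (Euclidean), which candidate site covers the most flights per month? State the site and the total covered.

Coverage radius r = 8 mi; a point is covered iff (Δx)²+(Δy)² ≤ 8² = 64.
  North (6, 2): covers {Zone I, Zone III, Zone IV, Zone V, Zone VI, Zone VII, Zone VIII} → 854
  South (9, 3): covers {Zone I, Zone III, Zone IV, Zone VI, Zone VII, Zone VIII} → 804
  East (9, 1): covers {Zone I, Zone III, Zone IV, Zone VI, Zone VII, Zone VIII} → 804
  West (12, 12): covers {Zone I, Zone II, Zone III, Zone VIII} → 292
  Central (0, 9): covers {Zone II, Zone IV, Zone V, Zone VI} → 116
Maximum coverage at North: 854 flights per month.

North, covering 854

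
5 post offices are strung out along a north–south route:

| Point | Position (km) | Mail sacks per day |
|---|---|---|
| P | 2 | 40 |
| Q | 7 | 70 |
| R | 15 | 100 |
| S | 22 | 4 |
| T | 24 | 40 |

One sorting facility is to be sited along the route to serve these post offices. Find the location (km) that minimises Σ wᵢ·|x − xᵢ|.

x = 15

For a sum of weighted absolute distances on a line, the optimum is the weighted median (not the mean). Total weight W = 254; half-weight = 127.
Sort by position and accumulate weight:
  km 2 (P, w=40) → cum 40
  km 7 (Q, w=70) → cum 110
  km 15 (R, w=100) → cum 210  ≥ 127 → median here
  km 22 (S, w=4) → cum 214
  km 24 (T, w=40) → cum 254
Optimal location: km 15.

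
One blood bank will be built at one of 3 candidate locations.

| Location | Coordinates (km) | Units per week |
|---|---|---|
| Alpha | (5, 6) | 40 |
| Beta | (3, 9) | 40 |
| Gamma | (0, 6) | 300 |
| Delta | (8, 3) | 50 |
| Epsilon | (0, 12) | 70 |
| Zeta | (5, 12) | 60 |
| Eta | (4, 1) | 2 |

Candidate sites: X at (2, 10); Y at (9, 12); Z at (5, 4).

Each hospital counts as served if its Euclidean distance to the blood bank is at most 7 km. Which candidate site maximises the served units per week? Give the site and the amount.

X, covering 510

Coverage radius r = 7 km; a point is covered iff (Δx)²+(Δy)² ≤ 7² = 49.
  X (2, 10): covers {Alpha, Beta, Gamma, Epsilon, Zeta} → 510
  Y (9, 12): covers {Beta, Zeta} → 100
  Z (5, 4): covers {Alpha, Beta, Gamma, Delta, Eta} → 432
Maximum coverage at X: 510 units per week.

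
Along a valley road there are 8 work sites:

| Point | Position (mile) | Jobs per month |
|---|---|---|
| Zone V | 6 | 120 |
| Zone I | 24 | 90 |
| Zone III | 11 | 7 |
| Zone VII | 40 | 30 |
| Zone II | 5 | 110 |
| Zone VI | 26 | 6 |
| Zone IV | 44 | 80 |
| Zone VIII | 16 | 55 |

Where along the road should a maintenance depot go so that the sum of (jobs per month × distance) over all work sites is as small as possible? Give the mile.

For a sum of weighted absolute distances on a line, the optimum is the weighted median (not the mean). Total weight W = 498; half-weight = 249.
Sort by position and accumulate weight:
  mile 5 (Zone II, w=110) → cum 110
  mile 6 (Zone V, w=120) → cum 230
  mile 11 (Zone III, w=7) → cum 237
  mile 16 (Zone VIII, w=55) → cum 292  ≥ 249 → median here
  mile 24 (Zone I, w=90) → cum 382
  mile 26 (Zone VI, w=6) → cum 388
  mile 40 (Zone VII, w=30) → cum 418
  mile 44 (Zone IV, w=80) → cum 498
Optimal location: mile 16.

x = 16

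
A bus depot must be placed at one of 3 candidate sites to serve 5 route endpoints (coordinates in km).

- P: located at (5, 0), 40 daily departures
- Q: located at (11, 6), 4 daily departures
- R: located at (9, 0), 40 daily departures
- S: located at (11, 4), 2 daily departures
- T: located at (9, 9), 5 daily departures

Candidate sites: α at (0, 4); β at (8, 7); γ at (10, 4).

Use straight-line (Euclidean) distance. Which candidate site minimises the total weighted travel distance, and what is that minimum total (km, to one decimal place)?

γ, total 457.5 km

Total weighted distance at each candidate:
  α (0, 4): total = 768.3
  β (8, 7): total = 619.8
  γ (10, 4): total = 457.5
Minimum is at γ with total 457.5 km.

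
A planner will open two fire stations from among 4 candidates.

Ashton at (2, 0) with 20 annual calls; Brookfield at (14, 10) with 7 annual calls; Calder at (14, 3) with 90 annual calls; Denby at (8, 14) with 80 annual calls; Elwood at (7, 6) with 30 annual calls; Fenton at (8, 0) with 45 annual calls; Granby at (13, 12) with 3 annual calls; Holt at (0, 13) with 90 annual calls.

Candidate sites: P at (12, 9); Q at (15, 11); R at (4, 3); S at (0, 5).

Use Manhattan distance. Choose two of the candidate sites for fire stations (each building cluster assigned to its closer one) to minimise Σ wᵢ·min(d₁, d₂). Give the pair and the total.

{P, S}, total 3158

Evaluate every pair (each demand assigned to the nearer of the two):
  {P, S}: total = 3158
  {Q, S}: total = 3318
  {P, R}: total = 3328
  {Q, R}: total = 3488
  {R, S}: total = 3588
  {P, Q}: total = 4108
Best pair: {P, S} with total 3158.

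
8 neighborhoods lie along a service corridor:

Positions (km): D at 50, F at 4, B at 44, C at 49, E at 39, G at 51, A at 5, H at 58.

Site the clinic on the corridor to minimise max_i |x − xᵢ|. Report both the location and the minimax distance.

The 1-center on a line is the midpoint of the two extreme points: leftmost at 4, rightmost at 58.
Optimal location = (4 + 58)/2 = 31; maximum distance = (58 − 4)/2 = 27.

location 31, max distance 27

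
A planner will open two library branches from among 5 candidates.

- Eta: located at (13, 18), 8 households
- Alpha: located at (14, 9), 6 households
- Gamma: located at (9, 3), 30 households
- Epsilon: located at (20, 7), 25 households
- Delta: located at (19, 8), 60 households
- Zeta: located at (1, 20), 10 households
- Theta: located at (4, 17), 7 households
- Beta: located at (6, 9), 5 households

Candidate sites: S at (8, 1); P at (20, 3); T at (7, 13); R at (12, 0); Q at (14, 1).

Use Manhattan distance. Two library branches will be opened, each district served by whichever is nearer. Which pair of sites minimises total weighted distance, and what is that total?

{P, T}, total 1148

Evaluate every pair (each demand assigned to the nearer of the two):
  {P, T}: total = 1148
  {S, P}: total = 1248
  {P, R}: total = 1418
  {P, Q}: total = 1444
  {T, Q}: total = 1570
  {S, Q}: total = 1752
  {T, R}: total = 1813
  {S, T}: total = 1918
  {R, Q}: total = 1952
  {S, R}: total = 2033
Best pair: {P, T} with total 1148.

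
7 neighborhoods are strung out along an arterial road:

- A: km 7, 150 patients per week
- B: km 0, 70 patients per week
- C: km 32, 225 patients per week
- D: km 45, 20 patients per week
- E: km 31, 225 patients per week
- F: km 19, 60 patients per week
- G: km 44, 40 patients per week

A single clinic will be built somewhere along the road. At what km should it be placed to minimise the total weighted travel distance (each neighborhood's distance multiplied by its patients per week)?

For a sum of weighted absolute distances on a line, the optimum is the weighted median (not the mean). Total weight W = 790; half-weight = 395.
Sort by position and accumulate weight:
  km 0 (B, w=70) → cum 70
  km 7 (A, w=150) → cum 220
  km 19 (F, w=60) → cum 280
  km 31 (E, w=225) → cum 505  ≥ 395 → median here
  km 32 (C, w=225) → cum 730
  km 44 (G, w=40) → cum 770
  km 45 (D, w=20) → cum 790
Optimal location: km 31.

x = 31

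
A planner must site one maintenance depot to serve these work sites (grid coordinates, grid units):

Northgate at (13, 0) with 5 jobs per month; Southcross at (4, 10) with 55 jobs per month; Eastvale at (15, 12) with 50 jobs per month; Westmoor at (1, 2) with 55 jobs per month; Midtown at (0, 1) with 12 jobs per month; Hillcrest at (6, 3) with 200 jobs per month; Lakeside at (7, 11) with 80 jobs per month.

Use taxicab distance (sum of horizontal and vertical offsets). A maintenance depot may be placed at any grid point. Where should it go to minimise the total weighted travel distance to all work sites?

Manhattan distance separates: Σwᵢ(|x−xᵢ|+|y−yᵢ|) = Σwᵢ|x−xᵢ| + Σwᵢ|y−yᵢ|, so x and y are optimised independently as 1-D weighted medians.
Total weight W = 457; half = 228.5.
x-coordinate, sorted with cumulative weight:
  x=0 (Midtown, w=12) cum 12
  x=1 (Westmoor, w=55) cum 67
  x=4 (Southcross, w=55) cum 122
  x=6 (Hillcrest, w=200) cum 322  ← median
  x=7 (Lakeside, w=80) cum 402
  x=13 (Northgate, w=5) cum 407
  x=15 (Eastvale, w=50) cum 457
⇒ x* = 6
y-coordinate, sorted with cumulative weight:
  y=0 (Northgate, w=5) cum 5
  y=1 (Midtown, w=12) cum 17
  y=2 (Westmoor, w=55) cum 72
  y=3 (Hillcrest, w=200) cum 272  ← median
  y=10 (Southcross, w=55) cum 327
  y=11 (Lakeside, w=80) cum 407
  y=12 (Eastvale, w=50) cum 457
⇒ y* = 3

(6, 3)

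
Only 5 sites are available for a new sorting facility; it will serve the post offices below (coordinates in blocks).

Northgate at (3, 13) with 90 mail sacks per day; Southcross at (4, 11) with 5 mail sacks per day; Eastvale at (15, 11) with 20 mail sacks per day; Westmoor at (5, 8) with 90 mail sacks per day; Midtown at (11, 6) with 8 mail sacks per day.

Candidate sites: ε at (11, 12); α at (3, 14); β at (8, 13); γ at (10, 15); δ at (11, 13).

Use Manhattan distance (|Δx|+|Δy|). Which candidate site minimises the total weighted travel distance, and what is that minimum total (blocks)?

α, total 1258 blocks

Total weighted distance at each candidate:
  ε (11, 12): total = 1898
  α (3, 14): total = 1258
  β (8, 13): total = 1460
  γ (10, 15): total = 2200
  δ (11, 13): total = 1931
Minimum is at α with total 1258 blocks.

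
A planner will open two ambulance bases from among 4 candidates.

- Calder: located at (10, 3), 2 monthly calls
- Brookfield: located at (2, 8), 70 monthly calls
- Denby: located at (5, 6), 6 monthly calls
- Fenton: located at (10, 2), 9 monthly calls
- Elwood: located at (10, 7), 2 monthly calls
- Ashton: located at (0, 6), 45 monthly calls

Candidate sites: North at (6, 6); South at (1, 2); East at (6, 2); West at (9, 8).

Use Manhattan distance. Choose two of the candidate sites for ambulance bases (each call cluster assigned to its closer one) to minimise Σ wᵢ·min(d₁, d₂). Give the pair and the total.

{North, South}, total 747

Evaluate every pair (each demand assigned to the nearer of the two):
  {North, South}: total = 747
  {North, East}: total = 752
  {North, West}: total = 775
  {South, East}: total = 809
  {South, West}: total = 830
  {East, West}: total = 1020
Best pair: {North, South} with total 747.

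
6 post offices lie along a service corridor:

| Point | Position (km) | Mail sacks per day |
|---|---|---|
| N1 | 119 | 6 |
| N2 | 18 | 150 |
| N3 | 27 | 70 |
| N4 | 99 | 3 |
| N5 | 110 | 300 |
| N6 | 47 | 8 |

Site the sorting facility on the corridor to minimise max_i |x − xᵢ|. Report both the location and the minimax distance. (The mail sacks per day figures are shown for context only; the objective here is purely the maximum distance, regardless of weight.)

location 68.5, max distance 50.5

The 1-center on a line is the midpoint of the two extreme points: leftmost at 18, rightmost at 119.
Optimal location = (18 + 119)/2 = 68.5; maximum distance = (119 − 18)/2 = 50.5.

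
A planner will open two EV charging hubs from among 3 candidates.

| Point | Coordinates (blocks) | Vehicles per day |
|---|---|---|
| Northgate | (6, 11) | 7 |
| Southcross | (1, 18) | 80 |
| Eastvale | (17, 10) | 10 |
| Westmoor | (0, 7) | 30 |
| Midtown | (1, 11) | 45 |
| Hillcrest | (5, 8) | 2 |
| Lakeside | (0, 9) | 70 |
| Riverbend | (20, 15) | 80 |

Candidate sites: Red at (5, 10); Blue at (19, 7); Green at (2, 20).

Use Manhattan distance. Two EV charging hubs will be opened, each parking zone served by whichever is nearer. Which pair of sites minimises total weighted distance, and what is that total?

{Red, Blue}, total 2633

Evaluate every pair (each demand assigned to the nearer of the two):
  {Red, Blue}: total = 2633
  {Red, Green}: total = 2863
  {Blue, Green}: total = 2941
Best pair: {Red, Blue} with total 2633.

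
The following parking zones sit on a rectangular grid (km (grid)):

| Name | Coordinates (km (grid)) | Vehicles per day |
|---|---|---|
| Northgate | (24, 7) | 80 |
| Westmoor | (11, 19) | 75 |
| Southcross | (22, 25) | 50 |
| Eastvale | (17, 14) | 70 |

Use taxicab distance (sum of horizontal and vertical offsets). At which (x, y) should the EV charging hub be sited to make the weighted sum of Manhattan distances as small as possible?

(17, 14)

Manhattan distance separates: Σwᵢ(|x−xᵢ|+|y−yᵢ|) = Σwᵢ|x−xᵢ| + Σwᵢ|y−yᵢ|, so x and y are optimised independently as 1-D weighted medians.
Total weight W = 275; half = 137.5.
x-coordinate, sorted with cumulative weight:
  x=11 (Westmoor, w=75) cum 75
  x=17 (Eastvale, w=70) cum 145  ← median
  x=22 (Southcross, w=50) cum 195
  x=24 (Northgate, w=80) cum 275
⇒ x* = 17
y-coordinate, sorted with cumulative weight:
  y=7 (Northgate, w=80) cum 80
  y=14 (Eastvale, w=70) cum 150  ← median
  y=19 (Westmoor, w=75) cum 225
  y=25 (Southcross, w=50) cum 275
⇒ y* = 14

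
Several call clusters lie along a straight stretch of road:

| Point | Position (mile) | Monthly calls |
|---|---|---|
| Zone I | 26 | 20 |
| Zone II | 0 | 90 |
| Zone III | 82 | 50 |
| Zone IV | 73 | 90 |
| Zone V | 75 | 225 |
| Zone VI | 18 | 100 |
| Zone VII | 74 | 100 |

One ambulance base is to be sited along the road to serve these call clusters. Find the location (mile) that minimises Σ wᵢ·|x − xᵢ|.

x = 74

For a sum of weighted absolute distances on a line, the optimum is the weighted median (not the mean). Total weight W = 675; half-weight = 337.5.
Sort by position and accumulate weight:
  mile 0 (Zone II, w=90) → cum 90
  mile 18 (Zone VI, w=100) → cum 190
  mile 26 (Zone I, w=20) → cum 210
  mile 73 (Zone IV, w=90) → cum 300
  mile 74 (Zone VII, w=100) → cum 400  ≥ 337.5 → median here
  mile 75 (Zone V, w=225) → cum 625
  mile 82 (Zone III, w=50) → cum 675
Optimal location: mile 74.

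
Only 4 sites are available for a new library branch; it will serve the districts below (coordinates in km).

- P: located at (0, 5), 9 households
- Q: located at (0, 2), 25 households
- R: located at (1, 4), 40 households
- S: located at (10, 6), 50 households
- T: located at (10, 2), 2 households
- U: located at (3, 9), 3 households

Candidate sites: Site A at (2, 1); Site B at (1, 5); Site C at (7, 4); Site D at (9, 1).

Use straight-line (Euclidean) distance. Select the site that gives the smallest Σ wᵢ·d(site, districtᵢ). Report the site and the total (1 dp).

Total weighted distance at each candidate:
  Site A (2, 1): total = 734.7
  Site B (1, 5): total = 613.2
  Site C (7, 4): total = 692.3
  Site D (9, 1): total = 944.6
Minimum is at Site B with total 613.2 km.

Site B, total 613.2 km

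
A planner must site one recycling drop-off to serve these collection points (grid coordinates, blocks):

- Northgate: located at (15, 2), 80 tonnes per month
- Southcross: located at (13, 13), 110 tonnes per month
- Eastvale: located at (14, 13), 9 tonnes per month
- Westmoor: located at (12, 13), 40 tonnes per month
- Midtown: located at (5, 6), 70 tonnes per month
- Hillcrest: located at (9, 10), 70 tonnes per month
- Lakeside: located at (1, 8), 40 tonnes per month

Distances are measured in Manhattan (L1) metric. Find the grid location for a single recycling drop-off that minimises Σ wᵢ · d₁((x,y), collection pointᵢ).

(12, 10)

Manhattan distance separates: Σwᵢ(|x−xᵢ|+|y−yᵢ|) = Σwᵢ|x−xᵢ| + Σwᵢ|y−yᵢ|, so x and y are optimised independently as 1-D weighted medians.
Total weight W = 419; half = 209.5.
x-coordinate, sorted with cumulative weight:
  x=1 (Lakeside, w=40) cum 40
  x=5 (Midtown, w=70) cum 110
  x=9 (Hillcrest, w=70) cum 180
  x=12 (Westmoor, w=40) cum 220  ← median
  x=13 (Southcross, w=110) cum 330
  x=14 (Eastvale, w=9) cum 339
  x=15 (Northgate, w=80) cum 419
⇒ x* = 12
y-coordinate, sorted with cumulative weight:
  y=2 (Northgate, w=80) cum 80
  y=6 (Midtown, w=70) cum 150
  y=8 (Lakeside, w=40) cum 190
  y=10 (Hillcrest, w=70) cum 260  ← median
  y=13 (Southcross, w=110) cum 370
  y=13 (Eastvale, w=9) cum 379
  y=13 (Westmoor, w=40) cum 419
⇒ y* = 10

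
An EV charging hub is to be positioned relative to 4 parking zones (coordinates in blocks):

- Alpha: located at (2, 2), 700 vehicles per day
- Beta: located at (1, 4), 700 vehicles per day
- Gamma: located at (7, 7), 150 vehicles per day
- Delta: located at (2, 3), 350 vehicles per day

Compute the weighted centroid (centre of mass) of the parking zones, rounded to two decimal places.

The minimiser of Σwᵢ‖p−pᵢ‖² is the weighted centroid p* = (Σwᵢpᵢ)/(Σwᵢ).
Σwᵢ = 1900.
Σwᵢxᵢ = 700·2 + 700·1 + 150·7 + 350·2 = 3850.
Σwᵢyᵢ = 700·2 + 700·4 + 150·7 + 350·3 = 6300.
x* = 3850/1900 = 2.03, y* = 6300/1900 = 3.32.

(2.03, 3.32)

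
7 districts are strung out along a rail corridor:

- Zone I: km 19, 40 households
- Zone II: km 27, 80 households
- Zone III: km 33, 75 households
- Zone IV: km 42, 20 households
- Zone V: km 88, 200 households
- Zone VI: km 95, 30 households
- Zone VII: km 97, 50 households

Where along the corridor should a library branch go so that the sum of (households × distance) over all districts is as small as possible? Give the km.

x = 88

For a sum of weighted absolute distances on a line, the optimum is the weighted median (not the mean). Total weight W = 495; half-weight = 247.5.
Sort by position and accumulate weight:
  km 19 (Zone I, w=40) → cum 40
  km 27 (Zone II, w=80) → cum 120
  km 33 (Zone III, w=75) → cum 195
  km 42 (Zone IV, w=20) → cum 215
  km 88 (Zone V, w=200) → cum 415  ≥ 247.5 → median here
  km 95 (Zone VI, w=30) → cum 445
  km 97 (Zone VII, w=50) → cum 495
Optimal location: km 88.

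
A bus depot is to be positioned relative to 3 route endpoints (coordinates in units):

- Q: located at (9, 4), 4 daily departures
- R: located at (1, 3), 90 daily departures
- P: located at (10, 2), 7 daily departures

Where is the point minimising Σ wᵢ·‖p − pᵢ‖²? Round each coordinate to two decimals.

(1.94, 2.97)

The minimiser of Σwᵢ‖p−pᵢ‖² is the weighted centroid p* = (Σwᵢpᵢ)/(Σwᵢ).
Σwᵢ = 101.
Σwᵢxᵢ = 4·9 + 90·1 + 7·10 = 196.
Σwᵢyᵢ = 4·4 + 90·3 + 7·2 = 300.
x* = 196/101 = 1.94, y* = 300/101 = 2.97.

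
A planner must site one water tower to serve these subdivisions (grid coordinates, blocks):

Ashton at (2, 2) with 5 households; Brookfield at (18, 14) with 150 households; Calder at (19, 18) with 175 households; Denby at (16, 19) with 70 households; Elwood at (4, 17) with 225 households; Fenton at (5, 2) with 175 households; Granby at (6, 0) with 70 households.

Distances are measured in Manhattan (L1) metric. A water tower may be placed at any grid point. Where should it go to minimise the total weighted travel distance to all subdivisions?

(6, 17)

Manhattan distance separates: Σwᵢ(|x−xᵢ|+|y−yᵢ|) = Σwᵢ|x−xᵢ| + Σwᵢ|y−yᵢ|, so x and y are optimised independently as 1-D weighted medians.
Total weight W = 870; half = 435.
x-coordinate, sorted with cumulative weight:
  x=2 (Ashton, w=5) cum 5
  x=4 (Elwood, w=225) cum 230
  x=5 (Fenton, w=175) cum 405
  x=6 (Granby, w=70) cum 475  ← median
  x=16 (Denby, w=70) cum 545
  x=18 (Brookfield, w=150) cum 695
  x=19 (Calder, w=175) cum 870
⇒ x* = 6
y-coordinate, sorted with cumulative weight:
  y=0 (Granby, w=70) cum 70
  y=2 (Ashton, w=5) cum 75
  y=2 (Fenton, w=175) cum 250
  y=14 (Brookfield, w=150) cum 400
  y=17 (Elwood, w=225) cum 625  ← median
  y=18 (Calder, w=175) cum 800
  y=19 (Denby, w=70) cum 870
⇒ y* = 17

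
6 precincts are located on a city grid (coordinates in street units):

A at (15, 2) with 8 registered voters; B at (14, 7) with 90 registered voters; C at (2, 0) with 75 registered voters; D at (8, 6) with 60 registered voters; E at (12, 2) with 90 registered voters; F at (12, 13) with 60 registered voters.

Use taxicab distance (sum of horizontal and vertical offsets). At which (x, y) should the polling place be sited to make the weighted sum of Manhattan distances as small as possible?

(12, 6)

Manhattan distance separates: Σwᵢ(|x−xᵢ|+|y−yᵢ|) = Σwᵢ|x−xᵢ| + Σwᵢ|y−yᵢ|, so x and y are optimised independently as 1-D weighted medians.
Total weight W = 383; half = 191.5.
x-coordinate, sorted with cumulative weight:
  x=2 (C, w=75) cum 75
  x=8 (D, w=60) cum 135
  x=12 (E, w=90) cum 225  ← median
  x=12 (F, w=60) cum 285
  x=14 (B, w=90) cum 375
  x=15 (A, w=8) cum 383
⇒ x* = 12
y-coordinate, sorted with cumulative weight:
  y=0 (C, w=75) cum 75
  y=2 (A, w=8) cum 83
  y=2 (E, w=90) cum 173
  y=6 (D, w=60) cum 233  ← median
  y=7 (B, w=90) cum 323
  y=13 (F, w=60) cum 383
⇒ y* = 6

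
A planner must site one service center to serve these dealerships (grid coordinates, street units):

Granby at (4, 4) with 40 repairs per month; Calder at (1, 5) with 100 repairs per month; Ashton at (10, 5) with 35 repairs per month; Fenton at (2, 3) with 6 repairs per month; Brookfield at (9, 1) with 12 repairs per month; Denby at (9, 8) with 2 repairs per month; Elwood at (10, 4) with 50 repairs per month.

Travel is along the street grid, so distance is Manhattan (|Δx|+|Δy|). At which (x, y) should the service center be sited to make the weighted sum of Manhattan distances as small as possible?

(4, 5)

Manhattan distance separates: Σwᵢ(|x−xᵢ|+|y−yᵢ|) = Σwᵢ|x−xᵢ| + Σwᵢ|y−yᵢ|, so x and y are optimised independently as 1-D weighted medians.
Total weight W = 245; half = 122.5.
x-coordinate, sorted with cumulative weight:
  x=1 (Calder, w=100) cum 100
  x=2 (Fenton, w=6) cum 106
  x=4 (Granby, w=40) cum 146  ← median
  x=9 (Brookfield, w=12) cum 158
  x=9 (Denby, w=2) cum 160
  x=10 (Ashton, w=35) cum 195
  x=10 (Elwood, w=50) cum 245
⇒ x* = 4
y-coordinate, sorted with cumulative weight:
  y=1 (Brookfield, w=12) cum 12
  y=3 (Fenton, w=6) cum 18
  y=4 (Granby, w=40) cum 58
  y=4 (Elwood, w=50) cum 108
  y=5 (Calder, w=100) cum 208  ← median
  y=5 (Ashton, w=35) cum 243
  y=8 (Denby, w=2) cum 245
⇒ y* = 5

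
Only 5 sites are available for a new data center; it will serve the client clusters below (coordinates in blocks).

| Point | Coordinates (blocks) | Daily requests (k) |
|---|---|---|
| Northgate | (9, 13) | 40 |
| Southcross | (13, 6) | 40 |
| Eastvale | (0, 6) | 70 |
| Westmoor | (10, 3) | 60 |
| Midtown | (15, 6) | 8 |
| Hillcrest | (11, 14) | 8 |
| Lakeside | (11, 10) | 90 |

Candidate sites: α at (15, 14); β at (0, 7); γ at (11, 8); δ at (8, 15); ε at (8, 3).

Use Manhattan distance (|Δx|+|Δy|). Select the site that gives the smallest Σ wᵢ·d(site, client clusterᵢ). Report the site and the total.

Total weighted distance at each candidate:
  α (15, 14): total = 4066
  β (0, 7): total = 3602
  γ (11, 8): total = 1986
  δ (8, 15): total = 3590
  ε (8, 3): total = 2742
Minimum is at γ with total 1986 blocks.

γ, total 1986 blocks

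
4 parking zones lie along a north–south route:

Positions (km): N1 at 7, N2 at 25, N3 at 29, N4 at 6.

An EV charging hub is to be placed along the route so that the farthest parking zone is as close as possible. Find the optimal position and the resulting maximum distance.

location 17.5, max distance 11.5

The 1-center on a line is the midpoint of the two extreme points: leftmost at 6, rightmost at 29.
Optimal location = (6 + 29)/2 = 17.5; maximum distance = (29 − 6)/2 = 11.5.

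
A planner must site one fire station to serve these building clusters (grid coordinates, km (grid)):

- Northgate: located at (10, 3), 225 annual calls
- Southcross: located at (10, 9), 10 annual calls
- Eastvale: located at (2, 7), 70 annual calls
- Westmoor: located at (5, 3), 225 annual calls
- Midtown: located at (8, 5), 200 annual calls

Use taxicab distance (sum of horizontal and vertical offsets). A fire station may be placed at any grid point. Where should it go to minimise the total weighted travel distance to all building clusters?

Manhattan distance separates: Σwᵢ(|x−xᵢ|+|y−yᵢ|) = Σwᵢ|x−xᵢ| + Σwᵢ|y−yᵢ|, so x and y are optimised independently as 1-D weighted medians.
Total weight W = 730; half = 365.
x-coordinate, sorted with cumulative weight:
  x=2 (Eastvale, w=70) cum 70
  x=5 (Westmoor, w=225) cum 295
  x=8 (Midtown, w=200) cum 495  ← median
  x=10 (Northgate, w=225) cum 720
  x=10 (Southcross, w=10) cum 730
⇒ x* = 8
y-coordinate, sorted with cumulative weight:
  y=3 (Northgate, w=225) cum 225
  y=3 (Westmoor, w=225) cum 450  ← median
  y=5 (Midtown, w=200) cum 650
  y=7 (Eastvale, w=70) cum 720
  y=9 (Southcross, w=10) cum 730
⇒ y* = 3

(8, 3)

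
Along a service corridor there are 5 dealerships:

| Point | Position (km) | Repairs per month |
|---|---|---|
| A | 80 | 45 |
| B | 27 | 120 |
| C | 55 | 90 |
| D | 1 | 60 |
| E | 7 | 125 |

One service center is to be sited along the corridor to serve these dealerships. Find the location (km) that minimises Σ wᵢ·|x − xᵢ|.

x = 27

For a sum of weighted absolute distances on a line, the optimum is the weighted median (not the mean). Total weight W = 440; half-weight = 220.
Sort by position and accumulate weight:
  km 1 (D, w=60) → cum 60
  km 7 (E, w=125) → cum 185
  km 27 (B, w=120) → cum 305  ≥ 220 → median here
  km 55 (C, w=90) → cum 395
  km 80 (A, w=45) → cum 440
Optimal location: km 27.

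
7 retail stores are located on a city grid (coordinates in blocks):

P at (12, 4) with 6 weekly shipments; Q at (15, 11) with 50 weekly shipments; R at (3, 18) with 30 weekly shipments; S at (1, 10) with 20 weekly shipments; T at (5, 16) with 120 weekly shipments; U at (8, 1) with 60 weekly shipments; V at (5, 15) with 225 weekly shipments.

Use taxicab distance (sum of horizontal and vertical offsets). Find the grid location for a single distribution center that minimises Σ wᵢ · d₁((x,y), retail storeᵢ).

(5, 15)

Manhattan distance separates: Σwᵢ(|x−xᵢ|+|y−yᵢ|) = Σwᵢ|x−xᵢ| + Σwᵢ|y−yᵢ|, so x and y are optimised independently as 1-D weighted medians.
Total weight W = 511; half = 255.5.
x-coordinate, sorted with cumulative weight:
  x=1 (S, w=20) cum 20
  x=3 (R, w=30) cum 50
  x=5 (T, w=120) cum 170
  x=5 (V, w=225) cum 395  ← median
  x=8 (U, w=60) cum 455
  x=12 (P, w=6) cum 461
  x=15 (Q, w=50) cum 511
⇒ x* = 5
y-coordinate, sorted with cumulative weight:
  y=1 (U, w=60) cum 60
  y=4 (P, w=6) cum 66
  y=10 (S, w=20) cum 86
  y=11 (Q, w=50) cum 136
  y=15 (V, w=225) cum 361  ← median
  y=16 (T, w=120) cum 481
  y=18 (R, w=30) cum 511
⇒ y* = 15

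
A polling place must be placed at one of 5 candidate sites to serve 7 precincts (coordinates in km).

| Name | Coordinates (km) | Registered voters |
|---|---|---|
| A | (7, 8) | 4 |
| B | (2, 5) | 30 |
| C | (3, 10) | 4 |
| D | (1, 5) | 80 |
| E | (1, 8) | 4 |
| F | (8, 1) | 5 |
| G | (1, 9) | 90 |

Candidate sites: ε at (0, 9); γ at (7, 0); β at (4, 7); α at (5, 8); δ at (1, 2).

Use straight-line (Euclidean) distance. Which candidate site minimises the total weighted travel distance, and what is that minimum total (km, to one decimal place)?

ε, total 657.2 km

Total weighted distance at each candidate:
  ε (0, 9): total = 657.2
  γ (7, 0): total = 1932.6
  β (4, 7): total = 771.8
  α (5, 8): total = 971.8
  δ (1, 2): total = 1091.1
Minimum is at ε with total 657.2 km.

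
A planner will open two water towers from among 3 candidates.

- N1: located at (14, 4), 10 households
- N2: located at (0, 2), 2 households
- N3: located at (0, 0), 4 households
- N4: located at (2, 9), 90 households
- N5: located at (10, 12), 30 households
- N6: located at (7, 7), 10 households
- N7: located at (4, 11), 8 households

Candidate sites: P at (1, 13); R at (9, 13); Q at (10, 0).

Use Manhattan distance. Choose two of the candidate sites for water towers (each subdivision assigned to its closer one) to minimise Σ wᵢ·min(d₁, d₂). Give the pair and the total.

{P, R}, total 850

Evaluate every pair (each demand assigned to the nearer of the two):
  {P, R}: total = 850
  {P, Q}: total = 1034
  {R, Q}: total = 1330
Best pair: {P, R} with total 850.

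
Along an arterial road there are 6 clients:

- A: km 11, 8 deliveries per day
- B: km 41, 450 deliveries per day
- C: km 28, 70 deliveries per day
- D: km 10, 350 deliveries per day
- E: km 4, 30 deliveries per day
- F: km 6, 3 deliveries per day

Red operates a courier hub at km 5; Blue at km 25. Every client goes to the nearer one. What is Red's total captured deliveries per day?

391

The indifferent point is the midpoint (5+25)/2 = 15; clients left of it (closer to Red at 5) go to Red, those right go to Blue.
  E at 4 (w=30) → Red
  F at 6 (w=3) → Red
  D at 10 (w=350) → Red
  A at 11 (w=8) → Red
  C at 28 (w=70) → Blue
  B at 41 (w=450) → Blue
Red captures 391; Blue captures 520.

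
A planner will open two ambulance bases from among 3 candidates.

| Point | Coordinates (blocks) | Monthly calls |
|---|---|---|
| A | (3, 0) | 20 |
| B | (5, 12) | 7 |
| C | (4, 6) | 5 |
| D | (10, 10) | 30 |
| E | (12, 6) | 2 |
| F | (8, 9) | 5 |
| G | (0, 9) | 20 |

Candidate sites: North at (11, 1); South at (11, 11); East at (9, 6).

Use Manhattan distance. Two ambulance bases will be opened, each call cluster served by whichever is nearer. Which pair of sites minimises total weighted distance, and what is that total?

{South, East}, total 640

Evaluate every pair (each demand assigned to the nearer of the two):
  {South, East}: total = 640
  {North, South}: total = 646
  {North, East}: total = 691
Best pair: {South, East} with total 640.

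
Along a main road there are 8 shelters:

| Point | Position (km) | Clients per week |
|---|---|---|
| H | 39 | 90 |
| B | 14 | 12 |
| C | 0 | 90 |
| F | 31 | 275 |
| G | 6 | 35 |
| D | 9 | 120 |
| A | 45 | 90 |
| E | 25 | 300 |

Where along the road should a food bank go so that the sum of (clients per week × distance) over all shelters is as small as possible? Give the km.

For a sum of weighted absolute distances on a line, the optimum is the weighted median (not the mean). Total weight W = 1012; half-weight = 506.
Sort by position and accumulate weight:
  km 0 (C, w=90) → cum 90
  km 6 (G, w=35) → cum 125
  km 9 (D, w=120) → cum 245
  km 14 (B, w=12) → cum 257
  km 25 (E, w=300) → cum 557  ≥ 506 → median here
  km 31 (F, w=275) → cum 832
  km 39 (H, w=90) → cum 922
  km 45 (A, w=90) → cum 1012
Optimal location: km 25.

x = 25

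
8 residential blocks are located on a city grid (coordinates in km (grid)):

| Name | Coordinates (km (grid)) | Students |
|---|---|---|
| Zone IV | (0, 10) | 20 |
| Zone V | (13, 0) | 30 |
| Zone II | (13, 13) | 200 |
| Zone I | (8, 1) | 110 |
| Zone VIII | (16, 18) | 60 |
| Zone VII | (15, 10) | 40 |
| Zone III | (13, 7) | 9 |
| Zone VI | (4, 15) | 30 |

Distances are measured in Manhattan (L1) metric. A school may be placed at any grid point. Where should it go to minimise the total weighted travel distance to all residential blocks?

Manhattan distance separates: Σwᵢ(|x−xᵢ|+|y−yᵢ|) = Σwᵢ|x−xᵢ| + Σwᵢ|y−yᵢ|, so x and y are optimised independently as 1-D weighted medians.
Total weight W = 499; half = 249.5.
x-coordinate, sorted with cumulative weight:
  x=0 (Zone IV, w=20) cum 20
  x=4 (Zone VI, w=30) cum 50
  x=8 (Zone I, w=110) cum 160
  x=13 (Zone V, w=30) cum 190
  x=13 (Zone II, w=200) cum 390  ← median
  x=13 (Zone III, w=9) cum 399
  x=15 (Zone VII, w=40) cum 439
  x=16 (Zone VIII, w=60) cum 499
⇒ x* = 13
y-coordinate, sorted with cumulative weight:
  y=0 (Zone V, w=30) cum 30
  y=1 (Zone I, w=110) cum 140
  y=7 (Zone III, w=9) cum 149
  y=10 (Zone IV, w=20) cum 169
  y=10 (Zone VII, w=40) cum 209
  y=13 (Zone II, w=200) cum 409  ← median
  y=15 (Zone VI, w=30) cum 439
  y=18 (Zone VIII, w=60) cum 499
⇒ y* = 13

(13, 13)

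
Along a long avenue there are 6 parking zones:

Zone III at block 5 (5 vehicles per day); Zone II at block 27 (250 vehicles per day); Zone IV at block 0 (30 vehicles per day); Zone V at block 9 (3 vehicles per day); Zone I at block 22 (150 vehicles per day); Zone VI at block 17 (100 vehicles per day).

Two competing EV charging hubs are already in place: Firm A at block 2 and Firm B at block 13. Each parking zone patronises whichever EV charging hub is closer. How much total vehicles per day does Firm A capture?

35

The indifferent point is the midpoint (2+13)/2 = 7.5; parking zones left of it (closer to Firm A at 2) go to Firm A, those right go to Firm B.
  Zone IV at 0 (w=30) → Firm A
  Zone III at 5 (w=5) → Firm A
  Zone V at 9 (w=3) → Firm B
  Zone VI at 17 (w=100) → Firm B
  Zone I at 22 (w=150) → Firm B
  Zone II at 27 (w=250) → Firm B
Firm A captures 35; Firm B captures 503.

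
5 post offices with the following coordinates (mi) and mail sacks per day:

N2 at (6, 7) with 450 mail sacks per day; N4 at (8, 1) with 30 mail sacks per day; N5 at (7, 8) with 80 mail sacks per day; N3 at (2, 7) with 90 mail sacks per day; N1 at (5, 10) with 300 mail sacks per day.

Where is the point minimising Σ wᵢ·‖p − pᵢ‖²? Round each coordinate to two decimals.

The minimiser of Σwᵢ‖p−pᵢ‖² is the weighted centroid p* = (Σwᵢpᵢ)/(Σwᵢ).
Σwᵢ = 950.
Σwᵢxᵢ = 450·6 + 30·8 + 80·7 + 90·2 + 300·5 = 5180.
Σwᵢyᵢ = 450·7 + 30·1 + 80·8 + 90·7 + 300·10 = 7450.
x* = 5180/950 = 5.45, y* = 7450/950 = 7.84.

(5.45, 7.84)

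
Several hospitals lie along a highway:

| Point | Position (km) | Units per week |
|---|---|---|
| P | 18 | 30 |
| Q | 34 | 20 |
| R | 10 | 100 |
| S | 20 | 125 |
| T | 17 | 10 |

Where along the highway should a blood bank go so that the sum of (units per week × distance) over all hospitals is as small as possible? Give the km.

For a sum of weighted absolute distances on a line, the optimum is the weighted median (not the mean). Total weight W = 285; half-weight = 142.5.
Sort by position and accumulate weight:
  km 10 (R, w=100) → cum 100
  km 17 (T, w=10) → cum 110
  km 18 (P, w=30) → cum 140
  km 20 (S, w=125) → cum 265  ≥ 142.5 → median here
  km 34 (Q, w=20) → cum 285
Optimal location: km 20.

x = 20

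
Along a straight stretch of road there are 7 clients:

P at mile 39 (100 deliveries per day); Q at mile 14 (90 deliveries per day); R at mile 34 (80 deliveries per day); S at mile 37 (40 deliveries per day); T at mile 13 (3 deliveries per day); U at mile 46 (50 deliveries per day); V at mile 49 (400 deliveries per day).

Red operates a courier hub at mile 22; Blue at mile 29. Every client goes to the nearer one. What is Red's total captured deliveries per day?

93

The indifferent point is the midpoint (22+29)/2 = 25.5; clients left of it (closer to Red at 22) go to Red, those right go to Blue.
  T at 13 (w=3) → Red
  Q at 14 (w=90) → Red
  R at 34 (w=80) → Blue
  S at 37 (w=40) → Blue
  P at 39 (w=100) → Blue
  U at 46 (w=50) → Blue
  V at 49 (w=400) → Blue
Red captures 93; Blue captures 670.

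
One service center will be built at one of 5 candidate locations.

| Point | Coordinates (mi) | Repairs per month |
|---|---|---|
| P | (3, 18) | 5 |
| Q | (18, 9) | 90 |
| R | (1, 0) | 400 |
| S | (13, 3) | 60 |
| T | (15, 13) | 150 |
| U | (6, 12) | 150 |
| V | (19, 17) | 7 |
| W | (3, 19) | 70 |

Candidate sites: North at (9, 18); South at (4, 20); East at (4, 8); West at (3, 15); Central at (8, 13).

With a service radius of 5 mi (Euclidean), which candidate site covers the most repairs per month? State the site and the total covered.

West, covering 225

Coverage radius r = 5 mi; a point is covered iff (Δx)²+(Δy)² ≤ 5² = 25.
  North (9, 18): covers {none} → 0
  South (4, 20): covers {P, W} → 75
  East (4, 8): covers {U} → 150
  West (3, 15): covers {P, U, W} → 225
  Central (8, 13): covers {U} → 150
Maximum coverage at West: 225 repairs per month.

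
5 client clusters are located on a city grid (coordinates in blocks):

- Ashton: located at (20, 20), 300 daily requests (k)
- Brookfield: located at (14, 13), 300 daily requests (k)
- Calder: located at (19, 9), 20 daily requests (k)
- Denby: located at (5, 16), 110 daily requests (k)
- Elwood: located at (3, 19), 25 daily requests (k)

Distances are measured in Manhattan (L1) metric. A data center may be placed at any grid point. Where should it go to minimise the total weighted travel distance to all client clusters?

Manhattan distance separates: Σwᵢ(|x−xᵢ|+|y−yᵢ|) = Σwᵢ|x−xᵢ| + Σwᵢ|y−yᵢ|, so x and y are optimised independently as 1-D weighted medians.
Total weight W = 755; half = 377.5.
x-coordinate, sorted with cumulative weight:
  x=3 (Elwood, w=25) cum 25
  x=5 (Denby, w=110) cum 135
  x=14 (Brookfield, w=300) cum 435  ← median
  x=19 (Calder, w=20) cum 455
  x=20 (Ashton, w=300) cum 755
⇒ x* = 14
y-coordinate, sorted with cumulative weight:
  y=9 (Calder, w=20) cum 20
  y=13 (Brookfield, w=300) cum 320
  y=16 (Denby, w=110) cum 430  ← median
  y=19 (Elwood, w=25) cum 455
  y=20 (Ashton, w=300) cum 755
⇒ y* = 16

(14, 16)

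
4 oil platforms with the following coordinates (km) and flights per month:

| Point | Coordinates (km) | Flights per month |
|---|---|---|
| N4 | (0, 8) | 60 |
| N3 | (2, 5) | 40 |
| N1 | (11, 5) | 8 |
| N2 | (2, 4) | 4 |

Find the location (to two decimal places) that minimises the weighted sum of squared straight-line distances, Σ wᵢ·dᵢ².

(1.57, 6.57)

The minimiser of Σwᵢ‖p−pᵢ‖² is the weighted centroid p* = (Σwᵢpᵢ)/(Σwᵢ).
Σwᵢ = 112.
Σwᵢxᵢ = 60·0 + 40·2 + 8·11 + 4·2 = 176.
Σwᵢyᵢ = 60·8 + 40·5 + 8·5 + 4·4 = 736.
x* = 176/112 = 1.57, y* = 736/112 = 6.57.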